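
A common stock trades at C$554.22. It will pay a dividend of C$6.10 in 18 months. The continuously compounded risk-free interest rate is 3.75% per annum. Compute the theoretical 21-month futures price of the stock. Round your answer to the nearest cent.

C$585.65

PV(dividends) I = 6.10·e^(−0.0375·18/12)
I = 5.7663
F = (S − I)·e^(rT) = (554.22 − 5.7663) · e^(0.0375·21/12)
= 548.4537 · e^0.065625 = 548.4537 × 1.067826 = C$585.65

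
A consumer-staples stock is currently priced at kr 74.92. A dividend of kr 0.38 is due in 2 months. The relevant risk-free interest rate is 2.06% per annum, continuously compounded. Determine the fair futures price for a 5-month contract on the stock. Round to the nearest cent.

kr 75.18

PV(dividends) I = 0.38·e^(−0.0206·2/12)
I = 0.3787
F = (S − I)·e^(rT) = (74.92 − 0.3787) · e^(0.0206·5/12)
= 74.5413 · e^0.008583 = 74.5413 × 1.008620 = kr 75.18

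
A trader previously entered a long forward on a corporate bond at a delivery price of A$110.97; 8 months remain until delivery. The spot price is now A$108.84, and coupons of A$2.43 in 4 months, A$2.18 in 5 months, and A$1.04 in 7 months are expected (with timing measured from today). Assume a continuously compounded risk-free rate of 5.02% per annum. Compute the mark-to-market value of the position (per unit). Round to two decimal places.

PV(remaining coupons) I = 2.43·e^(−0.0502·4/12) + 2.18·e^(−0.0502·5/12) + 1.04·e^(−0.0502·7/12) = 5.5345
Current forward F = (S − I)·e^(rT) = (108.84 − 5.5345)·e^(0.0502·8/12) = 103.3055 × 1.034033 = 106.8213
Value (long) = (F − K)·e^(−rT) = (106.8213 − 110.97) × 0.967087 = -4.0122
Value = -A$4.01

-A$4.01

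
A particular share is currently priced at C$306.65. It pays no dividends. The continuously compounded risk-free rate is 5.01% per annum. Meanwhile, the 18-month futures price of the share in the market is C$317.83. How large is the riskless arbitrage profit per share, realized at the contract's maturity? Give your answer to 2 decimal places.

C$12.75 per share

Fair futures: F* = S·e^(carry·T), with carry = r = 0.0501
F* = 306.65 · e^(0.0501 × 18/12) = 306.65 · e^0.075150 = 306.65 × 1.078046 = C$330.5828
Market C$317.83 < fair C$330.5828: forward underpriced → reverse cash-and-carry (short spot, go long the forward).
At maturity, profit = |F_mkt − F*| = |317.83 − 330.5828| = C$12.75 per share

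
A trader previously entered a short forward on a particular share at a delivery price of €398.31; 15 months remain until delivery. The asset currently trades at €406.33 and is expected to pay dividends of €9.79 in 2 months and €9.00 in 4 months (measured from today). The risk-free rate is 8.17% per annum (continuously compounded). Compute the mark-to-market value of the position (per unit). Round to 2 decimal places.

-€28.27

PV(remaining dividends) I = 9.79·e^(−0.0817·2/12) + 9.00·e^(−0.0817·4/12) = 18.4158
Current forward F = (S − I)·e^(rT) = (406.33 − 18.4158)·e^(0.0817·15/12) = 387.9142 × 1.107522 = 429.6235
Value (long) = (F − K)·e^(−rT) = (429.6235 − 398.31) × 0.902917 = 28.2735
Short position value = −(long value) = -€28.27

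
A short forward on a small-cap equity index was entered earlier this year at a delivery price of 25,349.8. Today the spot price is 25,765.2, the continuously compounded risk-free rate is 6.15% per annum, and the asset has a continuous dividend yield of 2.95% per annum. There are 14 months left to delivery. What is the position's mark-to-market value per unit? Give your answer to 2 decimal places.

Current fair forward for the remaining 14 months: F = S·e^((r − q)·T), (r − q) = 0.0615 − 0.0295 = 0.0320
F = 25765.2 · e^(0.0320 × 14/12) = 25765.2 × 1.03803898 = 26745.2819
Value of long forward = (F − K)·e^(−rT) = (26745.2819 − 25349.8) · e^(−0.0615·14/12)
= 1395.4819 × 0.93076356 = 1298.86
Short position value = −(long value) = -1298.86

-1298.86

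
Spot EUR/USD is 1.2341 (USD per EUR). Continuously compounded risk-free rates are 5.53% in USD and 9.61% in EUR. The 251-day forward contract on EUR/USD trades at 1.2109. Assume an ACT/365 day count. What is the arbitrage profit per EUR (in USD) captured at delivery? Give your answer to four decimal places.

0.0109 per EUR (in USD)

Fair forward: F* = S·e^(carry·T), with carry = (r_USD − r_EUR) = 0.0553 − 0.0961 = -0.0408
F* = 1.2341 · e^(-0.0408 × 251/365) = 1.2341 · e^-0.028057 = 1.2341 × 0.972333 = 1.2000
Market 1.2109 > fair 1.2000: forward overpriced → cash-and-carry (buy spot, short the forward).
At maturity, profit = |F_mkt − F*| = |1.2109 − 1.2000| = 0.0109 per EUR (in USD)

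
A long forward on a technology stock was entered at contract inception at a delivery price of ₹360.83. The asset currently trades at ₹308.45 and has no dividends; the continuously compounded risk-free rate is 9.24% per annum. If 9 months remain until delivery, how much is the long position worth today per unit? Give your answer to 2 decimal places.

-₹28.22

Current fair forward for the remaining 9 months: F = S·e^(r·T), r = 0.0924
F = 308.45 · e^(0.0924 × 9/12) = 308.45 × 1.071758 = 330.5838
Value of long forward = (F − K)·e^(−rT) = (330.5838 − 360.83) · e^(−0.0924·9/12)
= -30.2462 × 0.933047 = -28.22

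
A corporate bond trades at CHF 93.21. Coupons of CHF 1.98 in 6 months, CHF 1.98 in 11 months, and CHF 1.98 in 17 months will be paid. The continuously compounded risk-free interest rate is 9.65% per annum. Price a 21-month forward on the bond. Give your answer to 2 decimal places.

CHF 103.93

PV(coupons) I = 1.98·e^(−0.0965·6/12) + 1.98·e^(−0.0965·11/12) + 1.98·e^(−0.0965·17/12)
I = 1.8867 + 1.8124 + 1.7270 = 5.4261
F = (S − I)·e^(rT) = (93.21 − 5.4261) · e^(0.0965·21/12)
= 87.7839 · e^0.168875 = 87.7839 × 1.183972 = CHF 103.93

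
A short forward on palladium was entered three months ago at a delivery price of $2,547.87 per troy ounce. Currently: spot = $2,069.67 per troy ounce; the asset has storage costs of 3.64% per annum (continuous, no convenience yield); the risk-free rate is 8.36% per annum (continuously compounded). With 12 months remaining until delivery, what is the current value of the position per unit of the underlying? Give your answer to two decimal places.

Current fair forward for the remaining 12 months: F = S·e^((r + u)·T), (r + u) = 0.0836 + 0.0364 = 0.1200
F = 2069.67 · e^(0.1200 × 12/12) = 2069.67 × 1.12749685 = 2333.5464
Value of long forward = (F − K)·e^(−rT) = (2333.5464 − 2547.87) · e^(−0.0836·12/12)
= -214.3236 × 0.91979910 = -197.13
Short position value = −(long value) = $197.13

$197.13 per troy ounce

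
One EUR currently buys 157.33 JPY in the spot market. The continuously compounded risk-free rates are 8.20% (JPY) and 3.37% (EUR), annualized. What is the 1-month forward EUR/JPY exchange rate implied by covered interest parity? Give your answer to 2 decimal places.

F = S·e^((r_JPY − r_EUR)T) = 157.33 · e^((0.0820 − 0.0337) × 1/12)
= 157.33 · e^0.004025 = 157.33 × 1.004033
F = 157.96 JPY per EUR

157.96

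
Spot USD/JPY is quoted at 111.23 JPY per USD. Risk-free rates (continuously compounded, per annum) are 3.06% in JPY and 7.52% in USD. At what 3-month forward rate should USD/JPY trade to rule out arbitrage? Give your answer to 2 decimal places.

F = S·e^((r_JPY − r_USD)T) = 111.23 · e^((0.0306 − 0.0752) × 3/12)
= 111.23 · e^-0.011150 = 111.23 × 0.988912
F = 110.00 JPY per USD

110.00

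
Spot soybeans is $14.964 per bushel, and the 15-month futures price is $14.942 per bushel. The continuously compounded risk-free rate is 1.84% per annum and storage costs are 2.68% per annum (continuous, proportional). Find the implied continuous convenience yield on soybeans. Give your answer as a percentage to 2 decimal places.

F = S·e^((r+u−y)T) ⇒ (r+u−y) = ln(F/S)/T
ln(14.942/14.964) = -0.001471; /T ⇒ -0.001177
y = r + u − ln(F/S)/T = 0.0184 + 0.0268 + 0.001177 = 0.046377
y = 4.64%

4.64%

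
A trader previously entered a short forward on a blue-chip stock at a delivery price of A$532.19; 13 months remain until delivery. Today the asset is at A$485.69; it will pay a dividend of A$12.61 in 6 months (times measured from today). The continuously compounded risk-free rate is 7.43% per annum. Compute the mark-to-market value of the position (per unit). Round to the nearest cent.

PV(remaining dividends) I = 12.61·e^(−0.0743·6/12) = 12.1501
Current forward F = (S − I)·e^(rT) = (485.69 − 12.1501)·e^(0.0743·13/12) = 473.5399 × 1.083820 = 513.2320
Value (long) = (F − K)·e^(−rT) = (513.2320 − 532.19) × 0.922663 = -17.4918
Short position value = −(long value) = A$17.49

A$17.49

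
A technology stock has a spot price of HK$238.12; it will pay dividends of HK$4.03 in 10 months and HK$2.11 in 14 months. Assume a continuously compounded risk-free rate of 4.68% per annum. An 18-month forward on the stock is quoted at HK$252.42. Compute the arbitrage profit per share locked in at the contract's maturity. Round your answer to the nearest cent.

HK$3.28 per share

PV(dividends) I = 4.03·e^(−0.0468·10/12) + 2.11·e^(−0.0468·14/12) = 5.8737
Fair forward F* = (S − I)·e^(rT) = (238.12 − 5.8737)·e^0.070200 = 232.2463 × 1.072723 = 249.1359
Market HK$252.42 > fair 249.1359: forward overpriced → cash-and-carry (borrow at r, buy the stock and collect the dividends, short the forward).
Profit at T = |F_mkt − F*| = |252.42 − 249.1359| = HK$3.28 per share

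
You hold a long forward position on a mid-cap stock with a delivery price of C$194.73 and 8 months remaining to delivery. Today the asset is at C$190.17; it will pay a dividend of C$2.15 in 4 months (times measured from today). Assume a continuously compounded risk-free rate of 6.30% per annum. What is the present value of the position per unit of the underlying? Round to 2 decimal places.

C$1.34

PV(remaining dividends) I = 2.15·e^(−0.0630·4/12) = 2.1053
Current forward F = (S − I)·e^(rT) = (190.17 − 2.1053)·e^(0.0630·8/12) = 188.0647 × 1.042894 = 196.1315
Value (long) = (F − K)·e^(−rT) = (196.1315 − 194.73) × 0.958870 = 1.3439
Value = C$1.34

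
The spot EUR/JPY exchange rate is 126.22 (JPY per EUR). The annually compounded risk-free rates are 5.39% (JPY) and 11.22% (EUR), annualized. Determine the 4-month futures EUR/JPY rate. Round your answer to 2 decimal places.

By covered interest parity, F = S · (1+r_JPY)^T / (1+r_EUR)^T
= 126.22 × 1.017653 / 1.036082 = 126.22 × 0.982213
F = 123.97 JPY per EUR

123.97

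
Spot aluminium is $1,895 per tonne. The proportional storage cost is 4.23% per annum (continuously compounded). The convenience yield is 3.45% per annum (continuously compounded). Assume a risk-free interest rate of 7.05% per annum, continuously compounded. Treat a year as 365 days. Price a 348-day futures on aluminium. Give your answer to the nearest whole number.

$2,042 per tonne

Net carry = r + u − y = 0.0705 + 0.0423 − 0.0345 = 0.0783
F = S·e^((r+u−y)T) = 1895 · e^(0.0783 × 348/365) = 1895 · e^0.074653
= 1895 × 1.077510 = $2,042 per tonne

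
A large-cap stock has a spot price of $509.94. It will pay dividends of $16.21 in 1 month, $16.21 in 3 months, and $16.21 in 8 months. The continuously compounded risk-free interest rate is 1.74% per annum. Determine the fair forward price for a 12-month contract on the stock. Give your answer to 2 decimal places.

PV(dividends) I = 16.21·e^(−0.0174·1/12) + 16.21·e^(−0.0174·3/12) + 16.21·e^(−0.0174·8/12)
I = 16.1865 + 16.1396 + 16.0231 = 48.3492
F = (S − I)·e^(rT) = (509.94 − 48.3492) · e^(0.0174·12/12)
= 461.5908 · e^0.017400 = 461.5908 × 1.017552 = $469.69

$469.69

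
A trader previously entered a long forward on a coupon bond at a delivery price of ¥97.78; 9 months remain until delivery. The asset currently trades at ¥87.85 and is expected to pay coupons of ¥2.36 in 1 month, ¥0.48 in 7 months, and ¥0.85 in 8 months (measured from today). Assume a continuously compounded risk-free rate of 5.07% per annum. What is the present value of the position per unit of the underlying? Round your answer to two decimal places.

-¥9.92

PV(remaining coupons) I = 2.36·e^(−0.0507·1/12) + 0.48·e^(−0.0507·7/12) + 0.85·e^(−0.0507·8/12) = 3.6378
Current forward F = (S − I)·e^(rT) = (87.85 − 3.6378)·e^(0.0507·9/12) = 84.2122 × 1.038757 = 87.4760
Value (long) = (F − K)·e^(−rT) = (87.4760 − 97.78) × 0.962689 = -9.9195
Value = -¥9.92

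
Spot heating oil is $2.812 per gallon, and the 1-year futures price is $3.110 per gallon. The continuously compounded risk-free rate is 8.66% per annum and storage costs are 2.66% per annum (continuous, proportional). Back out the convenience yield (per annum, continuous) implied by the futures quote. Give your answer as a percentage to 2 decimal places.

F = S·e^((r+u−y)T) ⇒ (r+u−y) = ln(F/S)/T
ln(3.110/2.812) = 0.100727; /T ⇒ 0.100727
y = r + u − ln(F/S)/T = 0.0866 + 0.0266 − 0.100727 = 0.012473
y = 1.25%

1.25%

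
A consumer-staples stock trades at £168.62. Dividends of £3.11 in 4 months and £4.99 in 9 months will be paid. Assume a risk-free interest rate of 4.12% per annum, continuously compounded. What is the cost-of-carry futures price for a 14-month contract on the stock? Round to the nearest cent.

PV(dividends) I = 3.11·e^(−0.0412·4/12) + 4.99·e^(−0.0412·9/12)
I = 3.0676 + 4.8382 = 7.9058
F = (S − I)·e^(rT) = (168.62 − 7.9058) · e^(0.0412·14/12)
= 160.7142 · e^0.048067 = 160.7142 × 1.049241 = £168.63

£168.63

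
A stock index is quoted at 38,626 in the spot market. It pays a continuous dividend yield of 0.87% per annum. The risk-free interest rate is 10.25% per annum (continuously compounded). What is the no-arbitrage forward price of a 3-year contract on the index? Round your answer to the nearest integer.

F = S·e^((r − q)T) = 38626 · e^((0.1025 − 0.0087) × 3)
= 38626 · e^0.281400 = 38626 × 1.324983
F = 51,179

51,179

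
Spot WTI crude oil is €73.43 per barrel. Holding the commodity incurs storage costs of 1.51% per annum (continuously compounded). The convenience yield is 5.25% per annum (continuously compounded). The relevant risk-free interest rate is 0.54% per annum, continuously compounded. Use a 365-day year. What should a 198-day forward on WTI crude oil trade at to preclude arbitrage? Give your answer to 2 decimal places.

Net carry = r + u − y = 0.0054 + 0.0151 − 0.0525 = -0.0320
F = S·e^((r+u−y)T) = 73.43 · e^(-0.0320 × 198/365) = 73.43 · e^-0.017359
= 73.43 × 0.982791 = €72.17 per barrel

€72.17 per barrel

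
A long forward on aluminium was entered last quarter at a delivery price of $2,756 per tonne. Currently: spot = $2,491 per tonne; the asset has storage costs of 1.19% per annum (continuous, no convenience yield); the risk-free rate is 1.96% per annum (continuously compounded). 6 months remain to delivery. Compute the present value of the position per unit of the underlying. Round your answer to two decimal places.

Current fair forward for the remaining 6 months: F = S·e^((r + u)·T), (r + u) = 0.0196 + 0.0119 = 0.0315
F = 2491 · e^(0.0315 × 6/12) = 2491 × 1.01587468 = 2530.5438
Value of long forward = (F − K)·e^(−rT) = (2530.5438 − 2756) · e^(−0.0196·6/12)
= -225.4562 × 0.99024786 = -223.26

-$223.26 per tonne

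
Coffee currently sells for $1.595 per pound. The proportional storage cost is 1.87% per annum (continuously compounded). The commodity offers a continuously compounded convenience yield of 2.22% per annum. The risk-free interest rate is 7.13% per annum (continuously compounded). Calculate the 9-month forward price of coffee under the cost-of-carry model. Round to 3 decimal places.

Net carry = r + u − y = 0.0713 + 0.0187 − 0.0222 = 0.0678
F = S·e^((r+u−y)T) = 1.595 · e^(0.0678 × 9/12) = 1.595 · e^0.050850
= 1.595 × 1.052165 = $1.678 per pound

$1.678 per pound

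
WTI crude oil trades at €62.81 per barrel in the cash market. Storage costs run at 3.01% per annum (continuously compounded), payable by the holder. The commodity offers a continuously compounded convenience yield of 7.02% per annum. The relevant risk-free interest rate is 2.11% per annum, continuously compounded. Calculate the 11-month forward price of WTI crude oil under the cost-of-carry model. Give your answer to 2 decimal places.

€61.73 per barrel

Net carry = r + u − y = 0.0211 + 0.0301 − 0.0702 = -0.0190
F = S·e^((r+u−y)T) = 62.81 · e^(-0.0190 × 11/12) = 62.81 · e^-0.017417
= 62.81 × 0.982734 = €61.73 per barrel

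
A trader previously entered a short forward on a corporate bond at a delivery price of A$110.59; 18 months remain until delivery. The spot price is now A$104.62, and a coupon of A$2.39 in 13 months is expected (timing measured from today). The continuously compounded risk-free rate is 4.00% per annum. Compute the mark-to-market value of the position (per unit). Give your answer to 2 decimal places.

A$1.82

PV(remaining coupons) I = 2.39·e^(−0.0400·13/12) = 2.2886
Current forward F = (S − I)·e^(rT) = (104.62 − 2.2886)·e^(0.0400·18/12) = 102.3314 × 1.061837 = 108.6593
Value (long) = (F − K)·e^(−rT) = (108.6593 − 110.59) × 0.941765 = -1.8183
Short position value = −(long value) = A$1.82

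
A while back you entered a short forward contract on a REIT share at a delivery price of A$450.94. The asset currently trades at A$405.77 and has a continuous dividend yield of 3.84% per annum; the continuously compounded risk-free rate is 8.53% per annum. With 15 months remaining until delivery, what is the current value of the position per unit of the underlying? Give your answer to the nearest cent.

A$18.58

Current fair forward for the remaining 15 months: F = S·e^((r − q)·T), (r − q) = 0.0853 − 0.0384 = 0.0469
F = 405.77 · e^(0.0469 × 15/12) = 405.77 × 1.060378 = 430.2696
Value of long forward = (F − K)·e^(−rT) = (430.2696 − 450.94) · e^(−0.0853·15/12)
= -20.6704 × 0.898863 = -18.58
Short position value = −(long value) = A$18.58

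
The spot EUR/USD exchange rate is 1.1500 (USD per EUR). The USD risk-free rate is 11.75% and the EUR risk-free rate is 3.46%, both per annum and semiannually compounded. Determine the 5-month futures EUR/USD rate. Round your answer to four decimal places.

By covered interest parity, F = S · (1+r_USD/2)^(2T) / (1+r_EUR/2)^(2T)
= 1.1500 × 1.048724 / 1.014396 = 1.1500 × 1.033841
F = 1.1889 USD per EUR

1.1889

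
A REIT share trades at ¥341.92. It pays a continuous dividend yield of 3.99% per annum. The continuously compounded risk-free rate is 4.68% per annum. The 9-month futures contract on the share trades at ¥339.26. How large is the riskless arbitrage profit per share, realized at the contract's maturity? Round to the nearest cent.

Fair futures: F* = S·e^(carry·T), with carry = (r − q) = 0.0468 − 0.0399 = 0.0069
F* = 341.92 · e^(0.0069 × 9/12) = 341.92 · e^0.005175 = 341.92 × 1.005188 = ¥343.6939
Market ¥339.26 < fair ¥343.6939: forward underpriced → reverse cash-and-carry (short spot, go long the forward).
At maturity, profit = |F_mkt − F*| = |339.26 − 343.6939| = ¥4.43 per share

¥4.43 per share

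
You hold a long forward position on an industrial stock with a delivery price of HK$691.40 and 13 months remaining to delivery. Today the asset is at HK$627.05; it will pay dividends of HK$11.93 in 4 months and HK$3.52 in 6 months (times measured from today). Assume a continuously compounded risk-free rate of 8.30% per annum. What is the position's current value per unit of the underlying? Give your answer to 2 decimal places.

PV(remaining dividends) I = 11.93·e^(−0.0830·4/12) + 3.52·e^(−0.0830·6/12) = 14.9814
Current forward F = (S − I)·e^(rT) = (627.05 − 14.9814)·e^(0.0830·13/12) = 612.0686 × 1.094083 = 669.6539
Value (long) = (F − K)·e^(−rT) = (669.6539 − 691.40) × 0.914007 = -19.8761
Value = -HK$19.88

-HK$19.88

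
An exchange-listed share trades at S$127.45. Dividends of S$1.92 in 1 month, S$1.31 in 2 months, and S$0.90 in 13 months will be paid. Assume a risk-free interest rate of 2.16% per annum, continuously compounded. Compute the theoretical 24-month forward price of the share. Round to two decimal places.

PV(dividends) I = 1.92·e^(−0.0216·1/12) + 1.31·e^(−0.0216·2/12) + 0.90·e^(−0.0216·13/12)
I = 1.9165 + 1.3053 + 0.8792 = 4.1010
F = (S − I)·e^(rT) = (127.45 − 4.1010) · e^(0.0216·24/12)
= 123.3490 · e^0.043200 = 123.3490 × 1.044147 = S$128.79

S$128.79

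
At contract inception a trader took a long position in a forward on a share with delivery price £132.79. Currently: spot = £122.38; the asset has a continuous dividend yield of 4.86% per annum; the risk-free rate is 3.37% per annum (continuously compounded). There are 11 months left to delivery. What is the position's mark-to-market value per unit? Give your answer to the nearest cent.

-£11.70

Current fair forward for the remaining 11 months: F = S·e^((r − q)·T), (r − q) = 0.0337 − 0.0486 = -0.0149
F = 122.38 · e^(-0.0149 × 11/12) = 122.38 × 0.986435 = 120.7199
Value of long forward = (F − K)·e^(−rT) = (120.7199 − 132.79) · e^(−0.0337·11/12)
= -12.0701 × 0.969581 = -11.70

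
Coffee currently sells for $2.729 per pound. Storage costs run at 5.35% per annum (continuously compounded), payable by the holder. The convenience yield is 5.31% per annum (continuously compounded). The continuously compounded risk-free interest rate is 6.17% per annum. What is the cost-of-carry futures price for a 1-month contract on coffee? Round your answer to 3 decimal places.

$2.743 per pound

Net carry = r + u − y = 0.0617 + 0.0535 − 0.0531 = 0.0621
F = S·e^((r+u−y)T) = 2.729 · e^(0.0621 × 1/12) = 2.729 · e^0.005175
= 2.729 × 1.005188 = $2.743 per pound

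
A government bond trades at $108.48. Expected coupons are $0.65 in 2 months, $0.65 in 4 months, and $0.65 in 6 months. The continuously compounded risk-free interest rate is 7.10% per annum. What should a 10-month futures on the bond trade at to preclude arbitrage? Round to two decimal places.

$113.07

PV(coupons) I = 0.65·e^(−0.0710·2/12) + 0.65·e^(−0.0710·4/12) + 0.65·e^(−0.0710·6/12)
I = 0.6424 + 0.6348 + 0.6273 = 1.9045
F = (S − I)·e^(rT) = (108.48 − 1.9045) · e^(0.0710·10/12)
= 106.5755 · e^0.059167 = 106.5755 × 1.060952 = $113.07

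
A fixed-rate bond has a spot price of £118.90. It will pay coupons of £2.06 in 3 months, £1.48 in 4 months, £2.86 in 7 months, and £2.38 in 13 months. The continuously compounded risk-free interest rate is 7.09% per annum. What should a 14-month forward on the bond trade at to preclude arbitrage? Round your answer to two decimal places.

£120.01

PV(coupons) I = 2.06·e^(−0.0709·3/12) + 1.48·e^(−0.0709·4/12) + 2.86·e^(−0.0709·7/12) + 2.38·e^(−0.0709·13/12)
I = 2.0238 + 1.4454 + 2.7441 + 2.2040 = 8.4173
F = (S − I)·e^(rT) = (118.90 − 8.4173) · e^(0.0709·14/12)
= 110.4827 · e^0.082717 = 110.4827 × 1.086234 = £120.01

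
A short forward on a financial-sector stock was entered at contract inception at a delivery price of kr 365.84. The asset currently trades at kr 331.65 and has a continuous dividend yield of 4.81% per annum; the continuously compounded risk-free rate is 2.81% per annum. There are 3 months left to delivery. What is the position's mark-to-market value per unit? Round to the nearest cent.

kr 35.59

Current fair forward for the remaining 3 months: F = S·e^((r − q)·T), (r − q) = 0.0281 − 0.0481 = -0.0200
F = 331.65 · e^(-0.0200 × 3/12) = 331.65 × 0.995012 = 329.9957
Value of long forward = (F − K)·e^(−rT) = (329.9957 − 365.84) · e^(−0.0281·3/12)
= -35.8443 × 0.993000 = -35.59
Short position value = −(long value) = kr 35.59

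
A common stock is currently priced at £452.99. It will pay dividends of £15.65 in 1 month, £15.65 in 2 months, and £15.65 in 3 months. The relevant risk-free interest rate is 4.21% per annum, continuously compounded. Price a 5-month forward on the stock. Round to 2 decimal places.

£413.56

PV(dividends) I = 15.65·e^(−0.0421·1/12) + 15.65·e^(−0.0421·2/12) + 15.65·e^(−0.0421·3/12)
I = 15.5952 + 15.5406 + 15.4861 = 46.6219
F = (S − I)·e^(rT) = (452.99 − 46.6219) · e^(0.0421·5/12)
= 406.3681 · e^0.017542 = 406.3681 × 1.017697 = £413.56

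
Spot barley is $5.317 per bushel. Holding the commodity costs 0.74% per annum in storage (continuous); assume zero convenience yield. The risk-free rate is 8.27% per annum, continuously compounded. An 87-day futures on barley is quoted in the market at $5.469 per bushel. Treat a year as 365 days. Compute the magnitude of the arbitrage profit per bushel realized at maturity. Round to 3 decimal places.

Fair futures: F* = S·e^(carry·T), with carry = (r + u) = 0.0827 + 0.0074 = 0.0901
F* = 5.317 · e^(0.0901 × 87/365) = 5.317 · e^0.021476 = 5.317 × 1.021708 = $5.4324
Market $5.469 > fair $5.4324: forward overpriced → cash-and-carry (buy spot, short the forward).
At maturity, profit = |F_mkt − F*| = |5.469 − 5.4324| = $0.037 per bushel

$0.037 per bushel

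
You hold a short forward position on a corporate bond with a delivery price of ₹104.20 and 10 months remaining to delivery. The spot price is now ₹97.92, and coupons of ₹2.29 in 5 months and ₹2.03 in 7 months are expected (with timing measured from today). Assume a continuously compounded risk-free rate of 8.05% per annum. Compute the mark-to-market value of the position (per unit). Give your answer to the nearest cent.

₹3.67

PV(remaining coupons) I = 2.29·e^(−0.0805·5/12) + 2.03·e^(−0.0805·7/12) = 4.1513
Current forward F = (S − I)·e^(rT) = (97.92 − 4.1513)·e^(0.0805·10/12) = 93.7687 × 1.069385 = 100.2748
Value (long) = (F − K)·e^(−rT) = (100.2748 − 104.20) × 0.935117 = -3.6705
Short position value = −(long value) = ₹3.67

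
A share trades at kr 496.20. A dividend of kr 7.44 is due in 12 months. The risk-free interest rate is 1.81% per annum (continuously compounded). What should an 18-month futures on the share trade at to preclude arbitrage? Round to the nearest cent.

kr 502.35

PV(dividends) I = 7.44·e^(−0.0181·12/12)
I = 7.3065
F = (S − I)·e^(rT) = (496.20 − 7.3065) · e^(0.0181·18/12)
= 488.8935 · e^0.027150 = 488.8935 × 1.027522 = kr 502.35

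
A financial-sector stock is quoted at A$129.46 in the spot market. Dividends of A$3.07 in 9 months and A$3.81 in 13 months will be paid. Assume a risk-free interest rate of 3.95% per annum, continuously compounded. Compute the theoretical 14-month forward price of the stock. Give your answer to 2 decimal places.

PV(dividends) I = 3.07·e^(−0.0395·9/12) + 3.81·e^(−0.0395·13/12)
I = 2.9804 + 3.6504 = 6.6308
F = (S − I)·e^(rT) = (129.46 − 6.6308) · e^(0.0395·14/12)
= 122.8292 · e^0.046083 = 122.8292 × 1.047161 = A$128.62

A$128.62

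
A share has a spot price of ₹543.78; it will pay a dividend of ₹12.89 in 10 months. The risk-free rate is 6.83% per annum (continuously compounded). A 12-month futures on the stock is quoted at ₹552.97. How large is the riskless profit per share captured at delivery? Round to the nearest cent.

₹16.21 per share

PV(dividends) I = 12.89·e^(−0.0683·10/12) = 12.1768
Fair futures F* = (S − I)·e^(rT) = (543.78 − 12.1768)·e^0.068300 = 531.6032 × 1.070686 = 569.1801
Market ₹552.97 < fair 569.1801: forward underpriced → reverse cash-and-carry (short the stock, invest proceeds at r, pay the dividends, go long the forward).
Profit at T = |F_mkt − F*| = |552.97 − 569.1801| = ₹16.21 per share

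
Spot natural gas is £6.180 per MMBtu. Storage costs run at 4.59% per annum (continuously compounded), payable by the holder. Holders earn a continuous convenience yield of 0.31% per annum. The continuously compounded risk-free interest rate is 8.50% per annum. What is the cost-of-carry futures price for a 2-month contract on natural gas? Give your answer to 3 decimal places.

£6.313 per MMBtu

Net carry = r + u − y = 0.0850 + 0.0459 − 0.0031 = 0.1278
F = S·e^((r+u−y)T) = 6.180 · e^(0.1278 × 2/12) = 6.180 · e^0.021300
= 6.180 × 1.021528 = £6.313 per MMBtu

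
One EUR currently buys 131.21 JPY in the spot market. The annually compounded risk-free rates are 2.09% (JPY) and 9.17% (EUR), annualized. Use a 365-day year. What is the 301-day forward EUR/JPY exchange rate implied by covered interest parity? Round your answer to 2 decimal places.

By covered interest parity, F = S · (1+r_JPY)^T / (1+r_EUR)^T
= 131.21 × 1.017204 / 1.075034 = 131.21 × 0.946206
F = 124.15 JPY per EUR

124.15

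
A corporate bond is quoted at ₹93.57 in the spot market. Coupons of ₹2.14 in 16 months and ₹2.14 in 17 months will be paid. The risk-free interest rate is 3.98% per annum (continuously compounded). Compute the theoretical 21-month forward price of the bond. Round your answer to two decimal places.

₹95.98

PV(coupons) I = 2.14·e^(−0.0398·16/12) + 2.14·e^(−0.0398·17/12)
I = 2.0294 + 2.0227 = 4.0521
F = (S − I)·e^(rT) = (93.57 − 4.0521) · e^(0.0398·21/12)
= 89.5179 · e^0.069650 = 89.5179 × 1.072133 = ₹95.98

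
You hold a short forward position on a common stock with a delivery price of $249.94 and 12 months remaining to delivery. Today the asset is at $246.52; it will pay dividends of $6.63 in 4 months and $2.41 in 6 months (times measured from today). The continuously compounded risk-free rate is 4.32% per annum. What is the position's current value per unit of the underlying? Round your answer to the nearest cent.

$1.75

PV(remaining dividends) I = 6.63·e^(−0.0432·4/12) + 2.41·e^(−0.0432·6/12) = 8.8937
Current forward F = (S − I)·e^(rT) = (246.52 − 8.8937)·e^(0.0432·12/12) = 237.6263 × 1.044147 = 248.1168
Value (long) = (F − K)·e^(−rT) = (248.1168 − 249.94) × 0.957720 = -1.7461
Short position value = −(long value) = $1.75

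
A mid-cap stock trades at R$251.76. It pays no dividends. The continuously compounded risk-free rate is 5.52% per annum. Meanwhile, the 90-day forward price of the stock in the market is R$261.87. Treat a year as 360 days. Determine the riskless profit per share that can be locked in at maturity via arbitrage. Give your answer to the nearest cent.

Fair forward: F* = S·e^(carry·T), with carry = r = 0.0552
F* = 251.76 · e^(0.0552 × 90/360) = 251.76 · e^0.013800 = 251.76 × 1.013896 = R$255.2585
Market R$261.87 > fair R$255.2585: forward overpriced → cash-and-carry (buy spot, short the forward).
At maturity, profit = |F_mkt − F*| = |261.87 − 255.2585| = R$6.61 per share

R$6.61 per share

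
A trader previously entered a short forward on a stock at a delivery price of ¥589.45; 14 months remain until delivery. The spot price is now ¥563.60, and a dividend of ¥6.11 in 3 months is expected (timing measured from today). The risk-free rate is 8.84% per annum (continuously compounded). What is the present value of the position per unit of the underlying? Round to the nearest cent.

-¥25.94

PV(remaining dividends) I = 6.11·e^(−0.0884·3/12) = 5.9765
Current forward F = (S − I)·e^(rT) = (563.60 − 5.9765)·e^(0.0884·14/12) = 557.6235 × 1.108639 = 618.2032
Value (long) = (F − K)·e^(−rT) = (618.2032 − 589.45) × 0.902007 = 25.9356
Short position value = −(long value) = -¥25.94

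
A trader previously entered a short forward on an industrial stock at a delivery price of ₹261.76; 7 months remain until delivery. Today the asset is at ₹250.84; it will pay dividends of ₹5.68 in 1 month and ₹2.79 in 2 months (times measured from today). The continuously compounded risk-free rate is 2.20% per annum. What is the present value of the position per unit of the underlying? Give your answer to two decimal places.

PV(remaining dividends) I = 5.68·e^(−0.0220·1/12) + 2.79·e^(−0.0220·2/12) = 8.4494
Current forward F = (S − I)·e^(rT) = (250.84 − 8.4494)·e^(0.0220·7/12) = 242.3906 × 1.012916 = 245.5213
Value (long) = (F − K)·e^(−rT) = (245.5213 − 261.76) × 0.987249 = -16.0316
Short position value = −(long value) = ₹16.03

₹16.03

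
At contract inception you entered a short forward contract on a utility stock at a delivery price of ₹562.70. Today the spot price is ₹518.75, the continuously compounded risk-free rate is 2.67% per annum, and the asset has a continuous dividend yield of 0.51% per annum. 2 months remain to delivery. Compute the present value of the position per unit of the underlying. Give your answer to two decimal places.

₹41.89

Current fair forward for the remaining 2 months: F = S·e^((r − q)·T), (r − q) = 0.0267 − 0.0051 = 0.0216
F = 518.75 · e^(0.0216 × 2/12) = 518.75 × 1.003606 = 520.6206
Value of long forward = (F − K)·e^(−rT) = (520.6206 − 562.70) · e^(−0.0267·2/12)
= -42.0794 × 0.995560 = -41.89
Short position value = −(long value) = ₹41.89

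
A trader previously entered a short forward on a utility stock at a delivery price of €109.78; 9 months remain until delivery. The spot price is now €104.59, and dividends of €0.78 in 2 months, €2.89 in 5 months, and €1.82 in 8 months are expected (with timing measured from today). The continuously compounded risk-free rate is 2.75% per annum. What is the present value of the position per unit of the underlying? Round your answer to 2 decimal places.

€8.37

PV(remaining dividends) I = 0.78·e^(−0.0275·2/12) + 2.89·e^(−0.0275·5/12) + 1.82·e^(−0.0275·8/12) = 5.4204
Current forward F = (S − I)·e^(rT) = (104.59 − 5.4204)·e^(0.0275·9/12) = 99.1696 × 1.020839 = 101.2362
Value (long) = (F − K)·e^(−rT) = (101.2362 − 109.78) × 0.979586 = -8.3694
Short position value = −(long value) = €8.37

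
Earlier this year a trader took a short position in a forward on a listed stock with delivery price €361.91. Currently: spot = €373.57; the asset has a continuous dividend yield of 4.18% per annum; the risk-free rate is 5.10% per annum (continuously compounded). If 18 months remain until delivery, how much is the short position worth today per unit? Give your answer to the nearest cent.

Current fair forward for the remaining 18 months: F = S·e^((r − q)·T), (r − q) = 0.0510 − 0.0418 = 0.0092
F = 373.57 · e^(0.0092 × 18/12) = 373.57 × 1.013896 = 378.7611
Value of long forward = (F − K)·e^(−rT) = (378.7611 − 361.91) · e^(−0.0510·18/12)
= 16.8511 × 0.926353 = 15.61
Short position value = −(long value) = -€15.61

-€15.61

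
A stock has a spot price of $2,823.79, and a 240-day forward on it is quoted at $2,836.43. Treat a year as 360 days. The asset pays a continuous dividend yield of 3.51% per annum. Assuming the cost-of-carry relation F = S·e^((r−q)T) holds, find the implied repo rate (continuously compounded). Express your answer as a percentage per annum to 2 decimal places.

4.18%

From F = S·e^((r−q)T): (r − q) = ln(F/S)/T
ln(2836.43/2823.79) = ln(1.004476) = 0.004466
(r − q) = 0.004466 / (240/360) = 0.006699
r = ln(F/S)/T + q = 0.006699 + 0.0351 = 0.041799
r = 4.18%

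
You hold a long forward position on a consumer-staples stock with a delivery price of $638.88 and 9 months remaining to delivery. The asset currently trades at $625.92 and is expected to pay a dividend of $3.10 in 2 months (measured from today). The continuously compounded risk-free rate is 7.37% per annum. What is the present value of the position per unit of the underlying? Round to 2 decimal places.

$18.33

PV(remaining dividends) I = 3.10·e^(−0.0737·2/12) = 3.0622
Current forward F = (S − I)·e^(rT) = (625.92 − 3.0622)·e^(0.0737·9/12) = 622.8578 × 1.056831 = 658.2554
Value (long) = (F − K)·e^(−rT) = (658.2554 − 638.88) × 0.946225 = 18.3335
Value = $18.33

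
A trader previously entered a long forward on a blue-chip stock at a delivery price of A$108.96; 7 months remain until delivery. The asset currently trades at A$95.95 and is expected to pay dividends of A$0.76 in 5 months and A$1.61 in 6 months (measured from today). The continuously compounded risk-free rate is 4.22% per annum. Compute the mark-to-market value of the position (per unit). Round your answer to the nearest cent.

-A$12.68

PV(remaining dividends) I = 0.76·e^(−0.0422·5/12) + 1.61·e^(−0.0422·6/12) = 2.3231
Current forward F = (S − I)·e^(rT) = (95.95 − 2.3231)·e^(0.0422·7/12) = 93.6269 × 1.024922 = 95.9603
Value (long) = (F − K)·e^(−rT) = (95.9603 − 108.96) × 0.975684 = -12.6836
Value = -A$12.68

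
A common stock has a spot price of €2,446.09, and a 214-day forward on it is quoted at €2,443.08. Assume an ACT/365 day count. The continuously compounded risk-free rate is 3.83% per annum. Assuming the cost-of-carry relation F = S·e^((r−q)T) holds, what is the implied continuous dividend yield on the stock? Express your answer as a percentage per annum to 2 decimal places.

4.04%

From F = S·e^((r−q)T): (r − q) = ln(F/S)/T
ln(2443.08/2446.09) = ln(0.998769) = -0.001232
(r − q) = -0.001232 / (214/365) = -0.002101
q = r − ln(F/S)/T = 0.0383 + 0.002101 = 0.040401
q = 4.04%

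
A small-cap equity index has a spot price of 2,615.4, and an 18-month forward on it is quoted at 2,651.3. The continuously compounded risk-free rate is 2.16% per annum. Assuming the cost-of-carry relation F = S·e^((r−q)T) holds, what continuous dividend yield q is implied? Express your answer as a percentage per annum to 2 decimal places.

From F = S·e^((r−q)T): (r − q) = ln(F/S)/T
ln(2651.3/2615.4) = ln(1.013726) = 0.013633
(r − q) = 0.013633 / (18/12) = 0.009089
q = r − ln(F/S)/T = 0.0216 − 0.009089 = 0.012511
q = 1.25%

1.25%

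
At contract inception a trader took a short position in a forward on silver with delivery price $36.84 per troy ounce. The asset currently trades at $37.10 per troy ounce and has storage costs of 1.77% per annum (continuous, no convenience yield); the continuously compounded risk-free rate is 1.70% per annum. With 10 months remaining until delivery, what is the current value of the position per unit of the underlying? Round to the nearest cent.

-$1.33 per troy ounce

Current fair forward for the remaining 10 months: F = S·e^((r + u)·T), (r + u) = 0.0170 + 0.0177 = 0.0347
F = 37.10 · e^(0.0347 × 10/12) = 37.10 × 1.029339 = 38.1885
Value of long forward = (F − K)·e^(−rT) = (38.1885 − 36.84) · e^(−0.0170·10/12)
= 1.3485 × 0.985933 = 1.33
Short position value = −(long value) = -$1.33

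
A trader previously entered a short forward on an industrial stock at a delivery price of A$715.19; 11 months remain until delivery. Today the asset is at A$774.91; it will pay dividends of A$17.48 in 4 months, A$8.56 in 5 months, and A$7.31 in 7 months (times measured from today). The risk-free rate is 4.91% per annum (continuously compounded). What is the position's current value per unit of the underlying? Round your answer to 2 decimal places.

PV(remaining dividends) I = 17.48·e^(−0.0491·4/12) + 8.56·e^(−0.0491·5/12) + 7.31·e^(−0.0491·7/12) = 32.6865
Current forward F = (S − I)·e^(rT) = (774.91 − 32.6865)·e^(0.0491·11/12) = 742.2235 × 1.046037 = 776.3932
Value (long) = (F − K)·e^(−rT) = (776.3932 − 715.19) × 0.955990 = 58.5096
Short position value = −(long value) = -A$58.51

-A$58.51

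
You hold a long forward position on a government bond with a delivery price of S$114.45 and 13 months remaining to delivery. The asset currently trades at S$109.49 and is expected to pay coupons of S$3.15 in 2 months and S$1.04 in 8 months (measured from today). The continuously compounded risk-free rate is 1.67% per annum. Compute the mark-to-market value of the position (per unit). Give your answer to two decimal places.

PV(remaining coupons) I = 3.15·e^(−0.0167·2/12) + 1.04·e^(−0.0167·8/12) = 4.1697
Current forward F = (S − I)·e^(rT) = (109.49 − 4.1697)·e^(0.0167·13/12) = 105.3203 × 1.018256 = 107.2430
Value (long) = (F − K)·e^(−rT) = (107.2430 − 114.45) × 0.982071 = -7.0778
Value = -S$7.08

-S$7.08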